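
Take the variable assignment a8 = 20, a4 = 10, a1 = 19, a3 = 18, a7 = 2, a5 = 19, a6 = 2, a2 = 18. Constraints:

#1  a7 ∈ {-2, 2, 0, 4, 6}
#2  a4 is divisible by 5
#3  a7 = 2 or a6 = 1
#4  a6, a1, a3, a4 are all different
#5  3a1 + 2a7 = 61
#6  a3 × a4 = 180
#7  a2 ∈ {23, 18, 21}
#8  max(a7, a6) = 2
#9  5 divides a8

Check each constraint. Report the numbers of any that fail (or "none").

#1 a7 = 2 is in {-2, 2, 0, 4, 6} — holds.
#2 10 / 5 = 2, so 5 divides 10 — holds.
#3 a7 = 2 = 2 (first disjunct) — holds.
#4 values 2, 19, 18, 10 are pairwise distinct — holds.
#5 3a1 + 2a7 = 3(19) + 2(2) = 61 — holds.
#6 a3 × a4 = 18 × 10 = 180 — holds.
#7 a2 = 18 is in {23, 18, 21} — holds.
#8 max(2, 2) = 2 — holds.
#9 20 / 5 = 4, so 5 divides 20 — holds.

Yes — all constraints hold.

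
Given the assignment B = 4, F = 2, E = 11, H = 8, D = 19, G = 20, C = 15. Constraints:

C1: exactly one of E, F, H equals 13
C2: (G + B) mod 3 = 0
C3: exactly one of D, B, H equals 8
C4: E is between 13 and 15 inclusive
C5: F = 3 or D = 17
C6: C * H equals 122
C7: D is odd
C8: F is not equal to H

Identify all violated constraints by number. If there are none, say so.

The assignment fails constraints 1, 4, 5, 6.

C1: E=11, F=2, H=8; 0 of them equal 13, not exactly one  false
C2: G + B = 24; 24 mod 3 = 0  true
C3: D=19, B=4, H=8; 1 of them equals 8  true
C4: E = 11 is outside [13, 15]  false
C5: F = 2 ≠ 3 and D = 19 ≠ 17; both disjuncts false  false
C6: C * H = 15 * 8 = 120, not 122  false
C7: D = 19 is odd  true
C8: F = 2, H = 8; distinct  true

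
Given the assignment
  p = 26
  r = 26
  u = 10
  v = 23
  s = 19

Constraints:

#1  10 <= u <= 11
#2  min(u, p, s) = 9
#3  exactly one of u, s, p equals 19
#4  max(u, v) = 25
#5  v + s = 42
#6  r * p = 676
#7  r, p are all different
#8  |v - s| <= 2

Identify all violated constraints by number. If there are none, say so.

#1 u = 10 lies in [10, 11] — OK.
#2 min(10, 26, 19) = 10, not 9 — violated.
#3 u=10, s=19, p=26; 1 of them equals 19 — OK.
#4 max(10, 23) = 23, not 25 — violated.
#5 v + s = 23 + 19 = 42 — OK.
#6 r * p = 26 * 26 = 676 — OK.
#7 r = p = 26, not all different — violated.
#8 |23 - 19| = 4; 4 > 2, exceeds bound 2 — violated.

Violated: 2, 4, 7, 8.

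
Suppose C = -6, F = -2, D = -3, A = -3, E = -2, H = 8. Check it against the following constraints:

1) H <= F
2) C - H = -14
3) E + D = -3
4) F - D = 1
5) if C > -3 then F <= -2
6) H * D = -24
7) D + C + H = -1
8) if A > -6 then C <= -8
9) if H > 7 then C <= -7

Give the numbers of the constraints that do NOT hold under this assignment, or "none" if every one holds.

1) H = 8, F = -2; 8 > -2 (want ≤) — violated.
2) C - H = -6 - 8 = -14 — satisfied.
3) E + D = -2 + (-3) = -5, not -3 — violated.
4) F - D = -2 - (-3) = 1 — satisfied.
5) C = -6, not > -3; antecedent false, conditional vacuously true — satisfied.
6) H * D = 8 * (-3) = -24 — satisfied.
7) D + C + H = -3 + (-6) + 8 = -1 — satisfied.
8) A = -3 > -6, so we need C ≤ -8; but C = -6 > -8 — violated.
9) H = 8 > 7, so we need C ≤ -7; but C = -6 > -7 — violated.

Constraints 1, 3, 8, and 9 are violated.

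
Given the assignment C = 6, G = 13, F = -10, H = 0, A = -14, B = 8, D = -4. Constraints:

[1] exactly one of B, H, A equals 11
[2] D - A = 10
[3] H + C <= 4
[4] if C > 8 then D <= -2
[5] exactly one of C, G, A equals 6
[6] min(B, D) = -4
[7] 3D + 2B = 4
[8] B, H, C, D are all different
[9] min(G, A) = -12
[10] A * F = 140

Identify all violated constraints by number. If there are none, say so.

The assignment fails constraints 1, 3, and 9.

[1] B=8, H=0, A=-14; 0 of them equal 11, not exactly one — violated.
[2] D - A = -4 - (-14) = 10 — OK.
[3] H + C = 0 + 6 = 6; 6 > 4, bound 4 not met — violated.
[4] C = 6, not > 8; antecedent false, conditional vacuously true — OK.
[5] C=6, G=13, A=-14; 1 of them equals 6 — OK.
[6] min(8, -4) = -4 — OK.
[7] 3D + 2B = 3(-4) + 2(8) = 4 — OK.
[8] values 8, 0, 6, -4 are pairwise distinct — OK.
[9] min(13, -14) = -14, not -12 — violated.
[10] A * F = -14 * (-10) = 140 — OK.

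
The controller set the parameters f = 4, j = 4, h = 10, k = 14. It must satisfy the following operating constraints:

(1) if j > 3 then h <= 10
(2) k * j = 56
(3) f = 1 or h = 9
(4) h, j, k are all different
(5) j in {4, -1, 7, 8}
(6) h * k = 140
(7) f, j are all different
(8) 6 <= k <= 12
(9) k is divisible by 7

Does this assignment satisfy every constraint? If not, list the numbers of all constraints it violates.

Constraints 3, 7, 8 are violated.

(1) j = 4 > 3, so we need h ≤ 10; h = 10 ≤ 10 — OK.
(2) k * j = 14 * 4 = 56 — OK.
(3) f = 4 ≠ 1 and h = 10 ≠ 9; both disjuncts false — violated.
(4) values 10, 4, 14 are pairwise distinct — OK.
(5) j = 4 is in {4, -1, 7, 8} — OK.
(6) h * k = 10 * 14 = 140 — OK.
(7) f = j = 4, not all different — violated.
(8) k = 14 is outside [6, 12] — violated.
(9) 14 / 7 = 2, so 7 divides 14 — OK.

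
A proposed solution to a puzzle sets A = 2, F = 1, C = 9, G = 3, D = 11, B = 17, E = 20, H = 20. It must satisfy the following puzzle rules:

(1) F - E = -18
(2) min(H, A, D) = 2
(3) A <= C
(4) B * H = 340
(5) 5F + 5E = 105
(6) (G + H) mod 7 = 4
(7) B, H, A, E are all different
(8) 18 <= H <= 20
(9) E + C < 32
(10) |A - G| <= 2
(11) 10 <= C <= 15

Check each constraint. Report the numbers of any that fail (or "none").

(1) F - E = 1 - 20 = -19, not -18  no
(2) min(20, 2, 11) = 2  yes
(3) A = 2, C = 9; 2 ≤ 9  yes
(4) B * H = 17 * 20 = 340  yes
(5) 5F + 5E = 5(1) + 5(20) = 105  yes
(6) G + H = 23; 23 mod 7 = 2, not 4  no
(7) H = E = 20, not all different  no
(8) H = 20 lies in [18, 20]  yes
(9) E + C = 20 + 9 = 29; 29 < 32  yes
(10) |2 - 3| = 1; 1 ≤ 2  yes
(11) C = 9 is outside [10, 15]  no

No — constraints 1, 6, 7, and 11 are not satisfied.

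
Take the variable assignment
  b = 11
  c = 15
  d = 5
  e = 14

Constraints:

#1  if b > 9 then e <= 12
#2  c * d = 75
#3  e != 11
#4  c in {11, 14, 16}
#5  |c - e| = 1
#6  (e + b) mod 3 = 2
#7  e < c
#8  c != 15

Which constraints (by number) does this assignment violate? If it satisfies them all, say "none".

#1 b = 11 > 9, so we need e ≤ 12; but e = 14 > 12 — does not hold.
#2 c * d = 15 * 5 = 75 — holds.
#3 e = 14, and 14 ≠ 11 — holds.
#4 c = 15 is not in {11, 14, 16} — does not hold.
#5 |15 - 14| = 1 — holds.
#6 e + b = 25; 25 mod 3 = 1, not 2 — does not hold.
#7 e = 14, c = 15; 14 < 15 — holds.
#8 c = 15, but 15 is required to differ — does not hold.

No — constraints 1, 4, 6, and 8 are not satisfied.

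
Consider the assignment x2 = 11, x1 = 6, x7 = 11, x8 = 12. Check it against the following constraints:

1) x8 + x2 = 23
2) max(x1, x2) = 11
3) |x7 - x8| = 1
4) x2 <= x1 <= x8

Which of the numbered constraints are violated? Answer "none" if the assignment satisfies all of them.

Constraint 4 does not hold.

1) x8 + x2 = 12 + 11 = 23 — satisfied.
2) max(6, 11) = 11 — satisfied.
3) |11 - 12| = 1 — satisfied.
4) values 11, 6, 12; x2 = 11 is not <= x1 = 6 — violated.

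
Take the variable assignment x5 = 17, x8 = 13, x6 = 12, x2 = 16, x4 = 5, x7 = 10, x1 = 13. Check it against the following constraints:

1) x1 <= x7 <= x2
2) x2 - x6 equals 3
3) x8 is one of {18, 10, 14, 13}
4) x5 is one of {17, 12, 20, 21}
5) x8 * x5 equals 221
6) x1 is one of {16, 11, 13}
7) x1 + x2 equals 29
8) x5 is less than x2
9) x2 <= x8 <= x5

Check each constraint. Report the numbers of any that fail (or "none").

Constraints 1, 2, 8, and 9 do not hold.

1) values 13, 10, 16; x1 = 13 is not <= x7 = 10  ✘
2) x2 - x6 = 16 - 12 = 4, not 3  ✘
3) x8 = 13 is in {18, 10, 14, 13}  ✔
4) x5 = 17 is in {17, 12, 20, 21}  ✔
5) x8 * x5 = 13 * 17 = 221  ✔
6) x1 = 13 is in {16, 11, 13}  ✔
7) x1 + x2 = 13 + 16 = 29  ✔
8) x5 = 17, x2 = 16; 17 ≥ 16 (want <)  ✘
9) values 16, 13, 17; x2 = 16 is not <= x8 = 13  ✘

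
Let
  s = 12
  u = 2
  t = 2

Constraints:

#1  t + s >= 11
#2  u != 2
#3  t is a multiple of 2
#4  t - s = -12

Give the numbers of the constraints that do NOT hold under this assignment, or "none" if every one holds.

#1 t + s = 2 + 12 = 14; 14 ≥ 11  OK
#2 u = 2, but 2 is required to differ  FAIL
#3 2 / 2 = 1, so 2 divides 2  OK
#4 t - s = 2 - 12 = -10, not -12  FAIL

The assignment fails constraints 2 and 4.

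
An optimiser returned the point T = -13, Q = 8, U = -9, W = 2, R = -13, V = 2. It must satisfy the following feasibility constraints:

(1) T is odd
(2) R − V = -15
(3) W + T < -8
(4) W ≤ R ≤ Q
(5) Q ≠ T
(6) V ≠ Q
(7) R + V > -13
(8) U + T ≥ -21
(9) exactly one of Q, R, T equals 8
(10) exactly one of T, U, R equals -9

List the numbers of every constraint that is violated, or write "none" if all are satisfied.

(1) T = -13 is odd — OK.
(2) R − V = -13 − 2 = -15 — OK.
(3) W + T = 2 + (-13) = -11; -11 < -8 — OK.
(4) values 2, -13, 8; W = 2 is not ≤ R = -13 — violated.
(5) Q = 8, T = -13; distinct — OK.
(6) V = 2, Q = 8; distinct — OK.
(7) R + V = -13 + 2 = -11; -11 > -13 — OK.
(8) U + T = -9 + (-13) = -22; -22 < -21, bound -21 not met — violated.
(9) Q=8, R=-13, T=-13; 1 of them equals 8 — OK.
(10) T=-13, U=-9, R=-13; 1 of them equals -9 — OK.

Violated: 4 and 8.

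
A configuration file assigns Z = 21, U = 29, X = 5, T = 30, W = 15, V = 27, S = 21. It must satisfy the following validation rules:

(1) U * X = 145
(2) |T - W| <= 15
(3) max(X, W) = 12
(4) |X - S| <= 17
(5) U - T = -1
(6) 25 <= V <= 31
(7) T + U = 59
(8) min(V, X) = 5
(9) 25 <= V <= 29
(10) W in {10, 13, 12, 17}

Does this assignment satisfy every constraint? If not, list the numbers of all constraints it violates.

Constraints 3 and 10 do not hold.

(1) U * X = 29 * 5 = 145  true
(2) |30 - 15| = 15; 15 ≤ 15  true
(3) max(5, 15) = 15, not 12  false
(4) |5 - 21| = 16; 16 ≤ 17  true
(5) U - T = 29 - 30 = -1  true
(6) V = 27 lies in [25, 31]  true
(7) T + U = 30 + 29 = 59  true
(8) min(27, 5) = 5  true
(9) V = 27 lies in [25, 29]  true
(10) W = 15 is not in {10, 13, 12, 17}  false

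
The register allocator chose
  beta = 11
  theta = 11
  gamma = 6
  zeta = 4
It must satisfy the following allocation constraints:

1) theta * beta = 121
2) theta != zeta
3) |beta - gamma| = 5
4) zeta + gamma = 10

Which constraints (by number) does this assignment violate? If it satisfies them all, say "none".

Yes — all constraints hold.

1) theta * beta = 11 * 11 = 121  holds
2) theta = 11, zeta = 4; distinct  holds
3) |11 - 6| = 5  holds
4) zeta + gamma = 4 + 6 = 10  holds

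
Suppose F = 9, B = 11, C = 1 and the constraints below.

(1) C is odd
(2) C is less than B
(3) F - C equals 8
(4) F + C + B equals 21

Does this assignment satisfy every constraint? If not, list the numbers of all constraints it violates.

(1) C = 1 is odd — OK.
(2) C = 1, B = 11; 1 < 11 — OK.
(3) F - C = 9 - 1 = 8 — OK.
(4) F + C + B = 9 + 1 + 11 = 21 — OK.

None — every constraint holds.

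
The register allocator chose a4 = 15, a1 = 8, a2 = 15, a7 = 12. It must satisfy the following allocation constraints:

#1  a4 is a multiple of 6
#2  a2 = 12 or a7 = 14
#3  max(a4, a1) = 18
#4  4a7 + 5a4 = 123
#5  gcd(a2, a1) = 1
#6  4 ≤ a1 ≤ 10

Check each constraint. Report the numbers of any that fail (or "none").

Constraints 1, 2, and 3 are violated.

#1 15 = 6×2 + 3, so 6 does not divide 15 — fails.
#2 a2 = 15 ≠ 12 and a7 = 12 ≠ 14; both disjuncts false — fails.
#3 max(15, 8) = 15, not 18 — fails.
#4 4a7 + 5a4 = 4(12) + 5(15) = 123 — holds.
#5 gcd(15, 8) = 1 — holds.
#6 a1 = 8 lies in [4, 10] — holds.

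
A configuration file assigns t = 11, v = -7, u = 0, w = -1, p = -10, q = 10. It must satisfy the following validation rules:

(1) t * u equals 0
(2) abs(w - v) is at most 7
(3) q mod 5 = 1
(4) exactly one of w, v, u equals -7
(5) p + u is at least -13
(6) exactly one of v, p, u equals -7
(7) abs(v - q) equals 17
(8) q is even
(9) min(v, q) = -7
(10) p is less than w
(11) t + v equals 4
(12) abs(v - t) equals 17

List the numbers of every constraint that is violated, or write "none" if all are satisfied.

(1) t * u = 11 * 0 = 0 — holds.
(2) abs(-1 - (-7)) = 6; 6 ≤ 7 — holds.
(3) 10 mod 5 = 0, not 1 — does not hold.
(4) w=-1, v=-7, u=0; 1 of them equals -7 — holds.
(5) p + u = -10 + 0 = -10; -10 ≥ -13 — holds.
(6) v=-7, p=-10, u=0; 1 of them equals -7 — holds.
(7) abs(-7 - 10) = 17 — holds.
(8) q = 10 is even — holds.
(9) min(-7, 10) = -7 — holds.
(10) p = -10, w = -1; -10 < -1 — holds.
(11) t + v = 11 + (-7) = 4 — holds.
(12) abs(-7 - 11) = 18, not 17 — does not hold.

No — constraints 3 and 12 are not satisfied.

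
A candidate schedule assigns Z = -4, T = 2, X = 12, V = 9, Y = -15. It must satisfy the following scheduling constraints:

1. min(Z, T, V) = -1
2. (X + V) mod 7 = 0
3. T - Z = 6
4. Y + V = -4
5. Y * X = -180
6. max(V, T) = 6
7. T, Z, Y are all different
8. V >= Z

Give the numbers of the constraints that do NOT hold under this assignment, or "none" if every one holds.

1. min(-4, 2, 9) = -4, not -1 — violated.
2. X + V = 21; 21 mod 7 = 0 — OK.
3. T - Z = 2 - (-4) = 6 — OK.
4. Y + V = -15 + 9 = -6, not -4 — violated.
5. Y * X = -15 * 12 = -180 — OK.
6. max(9, 2) = 9, not 6 — violated.
7. values 2, -4, -15 are pairwise distinct — OK.
8. V = 9, Z = -4; 9 ≥ -4 — OK.

Constraints 1, 4, 6 are violated.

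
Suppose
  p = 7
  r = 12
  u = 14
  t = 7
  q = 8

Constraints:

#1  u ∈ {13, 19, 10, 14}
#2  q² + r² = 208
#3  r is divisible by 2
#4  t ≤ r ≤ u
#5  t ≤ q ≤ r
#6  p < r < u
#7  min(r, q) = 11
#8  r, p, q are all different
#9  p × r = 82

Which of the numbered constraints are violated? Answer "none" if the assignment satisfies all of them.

#1 u = 14 is in {13, 19, 10, 14}  ✔
#2 q² + r² = 8² + 12² = 64 + 144 = 208  ✔
#3 12 / 2 = 6, so 2 divides 12  ✔
#4 values 7 ≤ 12 ≤ 14  ✔
#5 values 7 ≤ 8 ≤ 12  ✔
#6 values 7 < 12 < 14  ✔
#7 min(12, 8) = 8, not 11  ✘
#8 values 12, 7, 8 are pairwise distinct  ✔
#9 p × r = 7 × 12 = 84, not 82  ✘

Constraints 7 and 9 do not hold.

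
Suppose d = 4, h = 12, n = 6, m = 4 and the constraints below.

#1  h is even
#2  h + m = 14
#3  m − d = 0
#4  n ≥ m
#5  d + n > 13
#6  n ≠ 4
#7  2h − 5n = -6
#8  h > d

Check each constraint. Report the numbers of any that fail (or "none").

No — constraints 2 and 5 are not satisfied.

#1 h = 12 is even — satisfied.
#2 h + m = 12 + 4 = 16, not 14 — violated.
#3 m − d = 4 − 4 = 0 — satisfied.
#4 n = 6, m = 4; 6 ≥ 4 — satisfied.
#5 d + n = 4 + 6 = 10; 10 ≤ 13, bound 13 not met — violated.
#6 n = 6, and 6 ≠ 4 — satisfied.
#7 2h − 5n = 2(12) − 5(6) = -6 — satisfied.
#8 h = 12, d = 4; 12 > 4 — satisfied.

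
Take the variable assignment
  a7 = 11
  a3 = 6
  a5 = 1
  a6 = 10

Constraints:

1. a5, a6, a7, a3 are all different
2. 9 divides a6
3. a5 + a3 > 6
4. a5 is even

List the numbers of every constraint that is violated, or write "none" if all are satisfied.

Constraints 2 and 4 are violated.

1. values 1, 10, 11, 6 are pairwise distinct  ✓
2. 10 = 9*1 + 1, so 9 does not divide 10  ✗
3. a5 + a3 = 1 + 6 = 7; 7 > 6  ✓
4. a5 = 1 is odd  ✗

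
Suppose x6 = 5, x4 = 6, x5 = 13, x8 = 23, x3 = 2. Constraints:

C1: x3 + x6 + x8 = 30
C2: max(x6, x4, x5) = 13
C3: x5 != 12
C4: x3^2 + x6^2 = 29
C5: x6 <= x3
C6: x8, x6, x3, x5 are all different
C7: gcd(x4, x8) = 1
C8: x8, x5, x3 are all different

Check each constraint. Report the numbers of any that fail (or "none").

C1: x3 + x6 + x8 = 2 + 5 + 23 = 30 — holds.
C2: max(5, 6, 13) = 13 — holds.
C3: x5 = 13, and 13 ≠ 12 — holds.
C4: x3^2 + x6^2 = 2^2 + 5^2 = 4 + 25 = 29 — holds.
C5: x6 = 5, x3 = 2; 5 > 2 (want ≤) — fails.
C6: values 23, 5, 2, 13 are pairwise distinct — holds.
C7: gcd(6, 23) = 1 — holds.
C8: values 23, 13, 2 are pairwise distinct — holds.

Violated: 5.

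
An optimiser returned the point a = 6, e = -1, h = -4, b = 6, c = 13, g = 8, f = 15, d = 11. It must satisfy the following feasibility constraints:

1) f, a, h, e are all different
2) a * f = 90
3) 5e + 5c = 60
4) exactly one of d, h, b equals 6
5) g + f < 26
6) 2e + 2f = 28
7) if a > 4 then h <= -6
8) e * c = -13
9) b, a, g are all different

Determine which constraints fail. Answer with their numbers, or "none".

The assignment fails constraints 7 and 9.

1) values 15, 6, -4, -1 are pairwise distinct — satisfied.
2) a * f = 6 * 15 = 90 — satisfied.
3) 5e + 5c = 5(-1) + 5(13) = 60 — satisfied.
4) d=11, h=-4, b=6; 1 of them equals 6 — satisfied.
5) g + f = 8 + 15 = 23; 23 < 26 — satisfied.
6) 2e + 2f = 2(-1) + 2(15) = 28 — satisfied.
7) a = 6 > 4, so we need h ≤ -6; but h = -4 > -6 — violated.
8) e * c = -1 * 13 = -13 — satisfied.
9) b = a = 6, not all different — violated.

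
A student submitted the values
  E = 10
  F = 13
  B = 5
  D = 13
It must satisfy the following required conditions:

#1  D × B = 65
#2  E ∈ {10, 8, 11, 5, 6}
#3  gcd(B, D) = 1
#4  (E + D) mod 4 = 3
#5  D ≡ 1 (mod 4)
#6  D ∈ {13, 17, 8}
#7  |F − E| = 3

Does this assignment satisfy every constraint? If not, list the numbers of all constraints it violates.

#1 D × B = 13 × 5 = 65 — holds.
#2 E = 10 is in {10, 8, 11, 5, 6} — holds.
#3 gcd(5, 13) = 1 — holds.
#4 E + D = 23; 23 mod 4 = 3 — holds.
#5 13 mod 4 = 1 — holds.
#6 D = 13 is in {13, 17, 8} — holds.
#7 |13 − 10| = 3 — holds.

The assignment satisfies every constraint.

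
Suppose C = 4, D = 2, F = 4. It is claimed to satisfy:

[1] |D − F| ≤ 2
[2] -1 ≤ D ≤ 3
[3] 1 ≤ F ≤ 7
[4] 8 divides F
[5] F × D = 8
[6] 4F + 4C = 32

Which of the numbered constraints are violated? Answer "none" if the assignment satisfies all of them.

Constraint 4 is violated.

[1] |2 − 4| = 2; 2 ≤ 2  yes
[2] D = 2 lies in [-1, 3]  yes
[3] F = 4 lies in [1, 7]  yes
[4] 4 = 8×0 + 4, so 8 does not divide 4  no
[5] F × D = 4 × 2 = 8  yes
[6] 4F + 4C = 4(4) + 4(4) = 32  yes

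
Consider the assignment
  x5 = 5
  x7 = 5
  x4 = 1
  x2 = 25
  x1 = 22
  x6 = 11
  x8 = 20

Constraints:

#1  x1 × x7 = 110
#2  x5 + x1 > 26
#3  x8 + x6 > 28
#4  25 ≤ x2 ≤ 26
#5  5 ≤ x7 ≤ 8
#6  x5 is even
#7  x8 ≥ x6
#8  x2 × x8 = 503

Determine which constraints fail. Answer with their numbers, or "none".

Violated: 6 and 8.

#1 x1 × x7 = 22 × 5 = 110  holds
#2 x5 + x1 = 5 + 22 = 27; 27 > 26  holds
#3 x8 + x6 = 20 + 11 = 31; 31 > 28  holds
#4 x2 = 25 lies in [25, 26]  holds
#5 x7 = 5 lies in [5, 8]  holds
#6 x5 = 5 is odd  fails
#7 x8 = 20, x6 = 11; 20 ≥ 11  holds
#8 x2 × x8 = 25 × 20 = 500, not 503  fails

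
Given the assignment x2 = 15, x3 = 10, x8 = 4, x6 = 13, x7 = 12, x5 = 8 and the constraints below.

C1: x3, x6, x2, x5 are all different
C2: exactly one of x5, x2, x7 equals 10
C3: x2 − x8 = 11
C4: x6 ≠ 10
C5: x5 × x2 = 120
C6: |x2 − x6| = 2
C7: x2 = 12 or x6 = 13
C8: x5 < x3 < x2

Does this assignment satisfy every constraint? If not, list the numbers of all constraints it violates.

C1: values 10, 13, 15, 8 are pairwise distinct — OK.
C2: x5=8, x2=15, x7=12; 0 of them equal 10, not exactly one — violated.
C3: x2 − x8 = 15 − 4 = 11 — OK.
C4: x6 = 13, and 13 ≠ 10 — OK.
C5: x5 × x2 = 8 × 15 = 120 — OK.
C6: |15 − 13| = 2 — OK.
C7: x2 = 15 ≠ 12, but x6 = 13 = 13 (second disjunct) — OK.
C8: values 8 < 10 < 15 — OK.

Constraint 2 is violated.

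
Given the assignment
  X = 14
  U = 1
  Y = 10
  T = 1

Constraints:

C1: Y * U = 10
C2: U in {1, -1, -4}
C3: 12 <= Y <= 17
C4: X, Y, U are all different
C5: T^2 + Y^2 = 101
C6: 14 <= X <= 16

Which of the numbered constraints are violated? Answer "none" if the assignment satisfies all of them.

No — constraint 3 is not satisfied.

C1: Y * U = 10 * 1 = 10 — holds.
C2: U = 1 is in {1, -1, -4} — holds.
C3: Y = 10 is outside [12, 17] — fails.
C4: values 14, 10, 1 are pairwise distinct — holds.
C5: T^2 + Y^2 = 1^2 + 10^2 = 1 + 100 = 101 — holds.
C6: X = 14 lies in [14, 16] — holds.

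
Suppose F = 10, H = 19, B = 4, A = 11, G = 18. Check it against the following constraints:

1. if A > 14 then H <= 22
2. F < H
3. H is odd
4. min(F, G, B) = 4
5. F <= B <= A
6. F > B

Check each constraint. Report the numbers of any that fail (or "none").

Constraint 5 does not hold.

1. A = 11, not > 14; antecedent false, conditional vacuously true  holds
2. F = 10, H = 19; 10 < 19  holds
3. H = 19 is odd  holds
4. min(10, 18, 4) = 4  holds
5. values 10, 4, 11; F = 10 is not <= B = 4  fails
6. F = 10, B = 4; 10 > 4  holds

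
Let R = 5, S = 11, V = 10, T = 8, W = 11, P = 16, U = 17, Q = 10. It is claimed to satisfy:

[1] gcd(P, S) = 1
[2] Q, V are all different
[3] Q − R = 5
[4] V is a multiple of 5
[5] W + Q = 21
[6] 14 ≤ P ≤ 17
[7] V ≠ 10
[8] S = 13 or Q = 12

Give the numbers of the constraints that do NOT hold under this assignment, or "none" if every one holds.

[1] gcd(16, 11) = 1 — holds.
[2] Q = V = 10, not all different — fails.
[3] Q − R = 10 − 5 = 5 — holds.
[4] 10 / 5 = 2, so 5 divides 10 — holds.
[5] W + Q = 11 + 10 = 21 — holds.
[6] P = 16 lies in [14, 17] — holds.
[7] V = 10, but 10 is required to differ — fails.
[8] S = 11 ≠ 13 and Q = 10 ≠ 12; both disjuncts false — fails.

Violated: 2, 7, 8.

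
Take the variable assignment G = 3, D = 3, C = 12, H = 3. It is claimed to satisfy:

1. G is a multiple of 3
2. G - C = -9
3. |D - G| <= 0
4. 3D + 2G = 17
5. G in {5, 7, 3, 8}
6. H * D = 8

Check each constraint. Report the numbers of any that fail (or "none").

Constraints 4, 6 are violated.

1. 3 / 3 = 1, so 3 divides 3  ✔
2. G - C = 3 - 12 = -9  ✔
3. |3 - 3| = 0; 0 ≤ 0  ✔
4. 3D + 2G = 3(3) + 2(3) = 15, not 17  ✘
5. G = 3 is in {5, 7, 3, 8}  ✔
6. H * D = 3 * 3 = 9, not 8  ✘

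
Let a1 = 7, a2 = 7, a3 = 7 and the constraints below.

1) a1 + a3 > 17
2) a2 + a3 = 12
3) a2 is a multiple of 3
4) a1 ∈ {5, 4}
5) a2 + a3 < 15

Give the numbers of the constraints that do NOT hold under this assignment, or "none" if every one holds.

1) a1 + a3 = 7 + 7 = 14; 14 ≤ 17, bound 17 not met — violated.
2) a2 + a3 = 7 + 7 = 14, not 12 — violated.
3) 7 = 3×2 + 1, so 3 does not divide 7 — violated.
4) a1 = 7 is not in {5, 4} — violated.
5) a2 + a3 = 7 + 7 = 14; 14 < 15 — OK.

No — constraints 1, 2, 3, and 4 are not satisfied.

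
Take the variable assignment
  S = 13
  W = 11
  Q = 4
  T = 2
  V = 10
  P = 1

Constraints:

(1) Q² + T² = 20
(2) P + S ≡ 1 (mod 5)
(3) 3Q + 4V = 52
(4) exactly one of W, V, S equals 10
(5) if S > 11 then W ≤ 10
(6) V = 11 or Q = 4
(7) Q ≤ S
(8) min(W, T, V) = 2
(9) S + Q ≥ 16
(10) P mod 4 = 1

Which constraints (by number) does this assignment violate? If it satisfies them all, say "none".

(1) Q² + T² = 4² + 2² = 16 + 4 = 20  ✔
(2) P + S = 14; 14 mod 5 = 4, not 1  ✘
(3) 3Q + 4V = 3(4) + 4(10) = 52  ✔
(4) W=11, V=10, S=13; 1 of them equals 10  ✔
(5) S = 13 > 11, so we need W ≤ 10; but W = 11 > 10  ✘
(6) V = 10 ≠ 11, but Q = 4 = 4 (second disjunct)  ✔
(7) Q = 4, S = 13; 4 ≤ 13  ✔
(8) min(11, 2, 10) = 2  ✔
(9) S + Q = 13 + 4 = 17; 17 ≥ 16  ✔
(10) 1 mod 4 = 1  ✔

No — constraints 2 and 5 are not satisfied.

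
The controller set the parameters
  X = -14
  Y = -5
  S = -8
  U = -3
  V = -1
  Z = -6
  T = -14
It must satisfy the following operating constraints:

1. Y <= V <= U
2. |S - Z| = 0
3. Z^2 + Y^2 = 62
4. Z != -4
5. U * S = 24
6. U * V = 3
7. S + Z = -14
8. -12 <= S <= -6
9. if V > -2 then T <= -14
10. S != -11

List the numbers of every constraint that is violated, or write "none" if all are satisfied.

Constraints 1, 2, 3 do not hold.

1. values -5, -1, -3; V = -1 is not <= U = -3 — does not hold.
2. |-8 - (-6)| = 2, not 0 — does not hold.
3. Z^2 + Y^2 = (-6)^2 + (-5)^2 = 36 + 25 = 61, not 62 — does not hold.
4. Z = -6, and -6 ≠ -4 — holds.
5. U * S = -3 * (-8) = 24 — holds.
6. U * V = -3 * (-1) = 3 — holds.
7. S + Z = -8 + (-6) = -14 — holds.
8. S = -8 lies in [-12, -6] — holds.
9. V = -1 > -2, so we need T ≤ -14; T = -14 ≤ -14 — holds.
10. S = -8, and -8 ≠ -11 — holds.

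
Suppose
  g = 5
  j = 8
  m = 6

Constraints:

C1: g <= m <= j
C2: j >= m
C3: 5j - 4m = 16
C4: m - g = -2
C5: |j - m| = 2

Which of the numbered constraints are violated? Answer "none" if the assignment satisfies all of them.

No — constraint 4 is not satisfied.

C1: values 5 <= 6 <= 8 — holds.
C2: j = 8, m = 6; 8 ≥ 6 — holds.
C3: 5j - 4m = 5(8) - 4(6) = 16 — holds.
C4: m - g = 6 - 5 = 1, not -2 — does not hold.
C5: |8 - 6| = 2 — holds.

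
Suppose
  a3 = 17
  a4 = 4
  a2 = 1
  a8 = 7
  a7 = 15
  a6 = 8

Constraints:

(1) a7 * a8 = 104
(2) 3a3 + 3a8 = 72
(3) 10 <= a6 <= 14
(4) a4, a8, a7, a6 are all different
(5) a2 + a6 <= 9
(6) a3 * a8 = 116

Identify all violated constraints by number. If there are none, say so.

Violated: 1, 3, and 6.

(1) a7 * a8 = 15 * 7 = 105, not 104  ✗
(2) 3a3 + 3a8 = 3(17) + 3(7) = 72  ✓
(3) a6 = 8 is outside [10, 14]  ✗
(4) values 4, 7, 15, 8 are pairwise distinct  ✓
(5) a2 + a6 = 1 + 8 = 9; 9 ≤ 9  ✓
(6) a3 * a8 = 17 * 7 = 119, not 116  ✗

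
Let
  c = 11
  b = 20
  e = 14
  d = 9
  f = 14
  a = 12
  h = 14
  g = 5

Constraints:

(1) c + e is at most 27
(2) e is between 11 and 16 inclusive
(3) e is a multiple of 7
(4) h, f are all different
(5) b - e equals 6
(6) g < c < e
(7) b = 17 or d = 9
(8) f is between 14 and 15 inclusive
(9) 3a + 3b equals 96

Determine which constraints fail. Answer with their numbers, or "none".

(1) c + e = 11 + 14 = 25; 25 ≤ 27 — holds.
(2) e = 14 lies in [11, 16] — holds.
(3) 14 / 7 = 2, so 7 divides 14 — holds.
(4) h = f = 14, not all different — fails.
(5) b - e = 20 - 14 = 6 — holds.
(6) values 5 < 11 < 14 — holds.
(7) b = 20 ≠ 17, but d = 9 = 9 (second disjunct) — holds.
(8) f = 14 lies in [14, 15] — holds.
(9) 3a + 3b = 3(12) + 3(20) = 96 — holds.

No — constraint 4 is not satisfied.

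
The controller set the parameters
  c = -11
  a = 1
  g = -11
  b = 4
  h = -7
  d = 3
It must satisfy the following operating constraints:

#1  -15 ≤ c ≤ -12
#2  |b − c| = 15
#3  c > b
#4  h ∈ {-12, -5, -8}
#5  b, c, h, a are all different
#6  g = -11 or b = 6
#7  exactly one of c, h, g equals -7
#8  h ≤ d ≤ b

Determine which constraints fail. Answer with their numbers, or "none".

No — constraints 1, 3, and 4 are not satisfied.

#1 c = -11 is outside [-15, -12] — violated.
#2 |4 − (-11)| = 15 — satisfied.
#3 c = -11, b = 4; -11 ≤ 4 (want >) — violated.
#4 h = -7 is not in {-12, -5, -8} — violated.
#5 values 4, -11, -7, 1 are pairwise distinct — satisfied.
#6 g = -11 = -11 (first disjunct) — satisfied.
#7 c=-11, h=-7, g=-11; 1 of them equals -7 — satisfied.
#8 values -7 ≤ 3 ≤ 4 — satisfied.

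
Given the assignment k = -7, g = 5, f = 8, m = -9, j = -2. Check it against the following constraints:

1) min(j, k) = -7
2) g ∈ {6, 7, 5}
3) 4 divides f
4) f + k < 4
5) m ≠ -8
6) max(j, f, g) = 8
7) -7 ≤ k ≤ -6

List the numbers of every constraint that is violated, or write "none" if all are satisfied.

1) min(-2, -7) = -7 — satisfied.
2) g = 5 is in {6, 7, 5} — satisfied.
3) 8 / 4 = 2, so 4 divides 8 — satisfied.
4) f + k = 8 + (-7) = 1; 1 < 4 — satisfied.
5) m = -9, and -9 ≠ -8 — satisfied.
6) max(-2, 8, 5) = 8 — satisfied.
7) k = -7 lies in [-7, -6] — satisfied.

None — every constraint holds.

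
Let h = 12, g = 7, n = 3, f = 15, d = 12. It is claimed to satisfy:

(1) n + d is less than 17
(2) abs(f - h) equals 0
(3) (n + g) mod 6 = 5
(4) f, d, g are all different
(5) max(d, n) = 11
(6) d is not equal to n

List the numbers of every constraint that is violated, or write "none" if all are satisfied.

No — constraints 2, 3, 5 are not satisfied.

(1) n + d = 3 + 12 = 15; 15 < 17  OK
(2) abs(15 - 12) = 3, not 0  FAIL
(3) n + g = 10; 10 mod 6 = 4, not 5  FAIL
(4) values 15, 12, 7 are pairwise distinct  OK
(5) max(12, 3) = 12, not 11  FAIL
(6) d = 12, n = 3; distinct  OK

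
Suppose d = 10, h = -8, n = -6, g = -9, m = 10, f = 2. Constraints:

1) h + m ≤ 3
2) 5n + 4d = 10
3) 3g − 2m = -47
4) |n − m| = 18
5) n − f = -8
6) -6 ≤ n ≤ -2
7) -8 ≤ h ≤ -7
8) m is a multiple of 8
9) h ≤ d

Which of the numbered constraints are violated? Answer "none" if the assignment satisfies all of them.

Constraints 4 and 8 are violated.

1) h + m = -8 + 10 = 2; 2 ≤ 3 — OK.
2) 5n + 4d = 5(-6) + 4(10) = 10 — OK.
3) 3g − 2m = 3(-9) − 2(10) = -47 — OK.
4) |-6 − 10| = 16, not 18 — violated.
5) n − f = -6 − 2 = -8 — OK.
6) n = -6 lies in [-6, -2] — OK.
7) h = -8 lies in [-8, -7] — OK.
8) 10 = 8×1 + 2, so 8 does not divide 10 — violated.
9) h = -8, d = 10; -8 ≤ 10 — OK.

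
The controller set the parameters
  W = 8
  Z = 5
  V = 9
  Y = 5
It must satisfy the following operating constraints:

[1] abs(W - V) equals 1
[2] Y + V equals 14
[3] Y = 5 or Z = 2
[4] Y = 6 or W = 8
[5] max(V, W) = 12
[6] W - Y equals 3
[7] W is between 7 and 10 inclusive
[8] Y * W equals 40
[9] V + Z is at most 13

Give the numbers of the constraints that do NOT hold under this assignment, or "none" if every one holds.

No — constraints 5 and 9 are not satisfied.

[1] abs(8 - 9) = 1  ✔
[2] Y + V = 5 + 9 = 14  ✔
[3] Y = 5 = 5 (first disjunct)  ✔
[4] Y = 5 ≠ 6, but W = 8 = 8 (second disjunct)  ✔
[5] max(9, 8) = 9, not 12  ✘
[6] W - Y = 8 - 5 = 3  ✔
[7] W = 8 lies in [7, 10]  ✔
[8] Y * W = 5 * 8 = 40  ✔
[9] V + Z = 9 + 5 = 14; 14 > 13, bound 13 not met  ✘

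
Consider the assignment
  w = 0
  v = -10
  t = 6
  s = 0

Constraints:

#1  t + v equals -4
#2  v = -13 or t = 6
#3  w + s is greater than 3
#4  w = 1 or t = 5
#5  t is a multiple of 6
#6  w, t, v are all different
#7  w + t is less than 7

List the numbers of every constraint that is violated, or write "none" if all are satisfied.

#1 t + v = 6 + (-10) = -4  true
#2 v = -10 ≠ -13, but t = 6 = 6 (second disjunct)  true
#3 w + s = 0 + 0 = 0; 0 ≤ 3, bound 3 not met  false
#4 w = 0 ≠ 1 and t = 6 ≠ 5; both disjuncts false  false
#5 6 / 6 = 1, so 6 divides 6  true
#6 values 0, 6, -10 are pairwise distinct  true
#7 w + t = 0 + 6 = 6; 6 < 7  true

Constraints 3 and 4 do not hold.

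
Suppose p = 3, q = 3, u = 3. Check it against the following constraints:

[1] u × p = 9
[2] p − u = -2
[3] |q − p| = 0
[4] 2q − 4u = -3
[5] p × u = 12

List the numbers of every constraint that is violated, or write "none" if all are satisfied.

Violated: 2, 4, and 5.

[1] u × p = 3 × 3 = 9  ✓
[2] p − u = 3 − 3 = 0, not -2  ✗
[3] |3 − 3| = 0  ✓
[4] 2q − 4u = 2(3) − 4(3) = -6, not -3  ✗
[5] p × u = 3 × 3 = 9, not 12  ✗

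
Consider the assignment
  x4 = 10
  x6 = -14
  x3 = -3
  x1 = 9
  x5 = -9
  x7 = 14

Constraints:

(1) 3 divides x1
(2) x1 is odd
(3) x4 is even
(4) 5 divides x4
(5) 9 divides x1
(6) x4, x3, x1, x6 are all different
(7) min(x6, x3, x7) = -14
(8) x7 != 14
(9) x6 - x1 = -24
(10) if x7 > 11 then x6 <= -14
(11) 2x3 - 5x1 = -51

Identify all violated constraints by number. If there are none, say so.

Constraints 8 and 9 do not hold.

(1) 9 / 3 = 3, so 3 divides 9  holds
(2) x1 = 9 is odd  holds
(3) x4 = 10 is even  holds
(4) 10 / 5 = 2, so 5 divides 10  holds
(5) 9 / 9 = 1, so 9 divides 9  holds
(6) values 10, -3, 9, -14 are pairwise distinct  holds
(7) min(-14, -3, 14) = -14  holds
(8) x7 = 14, but 14 is required to differ  fails
(9) x6 - x1 = -14 - 9 = -23, not -24  fails
(10) x7 = 14 > 11, so we need x6 ≤ -14; x6 = -14 ≤ -14  holds
(11) 2x3 - 5x1 = 2(-3) - 5(9) = -51  holds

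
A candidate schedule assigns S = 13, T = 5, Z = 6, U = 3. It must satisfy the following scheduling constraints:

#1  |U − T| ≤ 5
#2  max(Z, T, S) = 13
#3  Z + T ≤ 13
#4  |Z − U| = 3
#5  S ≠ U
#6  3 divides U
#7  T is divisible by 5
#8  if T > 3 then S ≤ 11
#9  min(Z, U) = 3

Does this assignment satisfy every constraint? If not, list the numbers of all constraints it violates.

Constraint 8 is violated.

#1 |3 − 5| = 2; 2 ≤ 5 — holds.
#2 max(6, 5, 13) = 13 — holds.
#3 Z + T = 6 + 5 = 11; 11 ≤ 13 — holds.
#4 |6 − 3| = 3 — holds.
#5 S = 13, U = 3; distinct — holds.
#6 3 / 3 = 1, so 3 divides 3 — holds.
#7 5 / 5 = 1, so 5 divides 5 — holds.
#8 T = 5 > 3, so we need S ≤ 11; but S = 13 > 11 — fails.
#9 min(6, 3) = 3 — holds.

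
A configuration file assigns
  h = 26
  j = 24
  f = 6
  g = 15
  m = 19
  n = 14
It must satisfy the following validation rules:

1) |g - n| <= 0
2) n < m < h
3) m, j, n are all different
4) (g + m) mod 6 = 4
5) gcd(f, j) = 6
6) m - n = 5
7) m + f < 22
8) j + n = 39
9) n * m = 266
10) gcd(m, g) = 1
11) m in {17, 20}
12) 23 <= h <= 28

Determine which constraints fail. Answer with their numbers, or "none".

Constraints 1, 7, 8, and 11 do not hold.

1) |15 - 14| = 1; 1 > 0, exceeds bound 0  fails
2) values 14 < 19 < 26  holds
3) values 19, 24, 14 are pairwise distinct  holds
4) g + m = 34; 34 mod 6 = 4  holds
5) gcd(6, 24) = 6  holds
6) m - n = 19 - 14 = 5  holds
7) m + f = 19 + 6 = 25; 25 ≥ 22, bound 22 not met  fails
8) j + n = 24 + 14 = 38, not 39  fails
9) n * m = 14 * 19 = 266  holds
10) gcd(19, 15) = 1  holds
11) m = 19 is not in {17, 20}  fails
12) h = 26 lies in [23, 28]  holds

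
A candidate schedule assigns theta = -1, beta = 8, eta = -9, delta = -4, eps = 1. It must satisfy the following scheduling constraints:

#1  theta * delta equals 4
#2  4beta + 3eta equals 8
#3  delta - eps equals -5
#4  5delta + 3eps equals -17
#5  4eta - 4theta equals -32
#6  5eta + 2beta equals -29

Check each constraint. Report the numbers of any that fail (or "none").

Constraint 2 is violated.

#1 theta * delta = -1 * (-4) = 4  yes
#2 4beta + 3eta = 4(8) + 3(-9) = 5, not 8  no
#3 delta - eps = -4 - 1 = -5  yes
#4 5delta + 3eps = 5(-4) + 3(1) = -17  yes
#5 4eta - 4theta = 4(-9) - 4(-1) = -32  yes
#6 5eta + 2beta = 5(-9) + 2(8) = -29  yes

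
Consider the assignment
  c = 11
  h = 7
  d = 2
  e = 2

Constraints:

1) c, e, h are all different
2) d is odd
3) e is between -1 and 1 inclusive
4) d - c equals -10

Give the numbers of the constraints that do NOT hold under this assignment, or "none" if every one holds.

1) values 11, 2, 7 are pairwise distinct  yes
2) d = 2 is even  no
3) e = 2 is outside [-1, 1]  no
4) d - c = 2 - 11 = -9, not -10  no

Violated: 2, 3, and 4.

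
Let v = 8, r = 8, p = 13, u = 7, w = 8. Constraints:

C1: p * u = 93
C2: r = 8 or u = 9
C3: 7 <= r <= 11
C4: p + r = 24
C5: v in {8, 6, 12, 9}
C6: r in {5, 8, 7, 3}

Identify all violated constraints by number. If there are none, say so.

The assignment fails constraints 1 and 4.

C1: p * u = 13 * 7 = 91, not 93 — fails.
C2: r = 8 = 8 (first disjunct) — holds.
C3: r = 8 lies in [7, 11] — holds.
C4: p + r = 13 + 8 = 21, not 24 — fails.
C5: v = 8 is in {8, 6, 12, 9} — holds.
C6: r = 8 is in {5, 8, 7, 3} — holds.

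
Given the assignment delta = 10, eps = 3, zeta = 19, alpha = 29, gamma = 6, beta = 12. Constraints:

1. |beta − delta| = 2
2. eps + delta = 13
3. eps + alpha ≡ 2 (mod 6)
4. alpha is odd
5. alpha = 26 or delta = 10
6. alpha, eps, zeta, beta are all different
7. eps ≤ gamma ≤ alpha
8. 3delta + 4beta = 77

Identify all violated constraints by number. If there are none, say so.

No — constraint 8 is not satisfied.

1. |12 − 10| = 2  true
2. eps + delta = 3 + 10 = 13  true
3. eps + alpha = 32; 32 mod 6 = 2  true
4. alpha = 29 is odd  true
5. alpha = 29 ≠ 26, but delta = 10 = 10 (second disjunct)  true
6. values 29, 3, 19, 12 are pairwise distinct  true
7. values 3 ≤ 6 ≤ 29  true
8. 3delta + 4beta = 3(10) + 4(12) = 78, not 77  false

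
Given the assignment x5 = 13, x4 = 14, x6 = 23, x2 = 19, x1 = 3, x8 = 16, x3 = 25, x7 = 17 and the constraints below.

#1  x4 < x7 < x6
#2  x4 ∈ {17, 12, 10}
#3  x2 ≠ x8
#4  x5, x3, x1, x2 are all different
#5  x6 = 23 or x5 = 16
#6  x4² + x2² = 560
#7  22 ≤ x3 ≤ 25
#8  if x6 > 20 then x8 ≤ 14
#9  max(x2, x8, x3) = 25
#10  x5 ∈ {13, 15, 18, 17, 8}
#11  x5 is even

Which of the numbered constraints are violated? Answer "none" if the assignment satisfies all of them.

Constraints 2, 6, 8, and 11 are violated.

#1 values 14 < 17 < 23  true
#2 x4 = 14 is not in {17, 12, 10}  false
#3 x2 = 19, x8 = 16; distinct  true
#4 values 13, 25, 3, 19 are pairwise distinct  true
#5 x6 = 23 = 23 (first disjunct)  true
#6 x4² + x2² = 14² + 19² = 196 + 361 = 557, not 560  false
#7 x3 = 25 lies in [22, 25]  true
#8 x6 = 23 > 20, so we need x8 ≤ 14; but x8 = 16 > 14  false
#9 max(19, 16, 25) = 25  true
#10 x5 = 13 is in {13, 15, 18, 17, 8}  true
#11 x5 = 13 is odd  false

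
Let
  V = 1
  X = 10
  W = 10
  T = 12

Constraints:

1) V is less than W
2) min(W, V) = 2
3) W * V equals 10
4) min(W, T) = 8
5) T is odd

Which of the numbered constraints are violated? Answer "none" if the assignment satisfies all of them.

The assignment fails constraints 2, 4, 5.

1) V = 1, W = 10; 1 < 10 — OK.
2) min(10, 1) = 1, not 2 — violated.
3) W * V = 10 * 1 = 10 — OK.
4) min(10, 12) = 10, not 8 — violated.
5) T = 12 is even — violated.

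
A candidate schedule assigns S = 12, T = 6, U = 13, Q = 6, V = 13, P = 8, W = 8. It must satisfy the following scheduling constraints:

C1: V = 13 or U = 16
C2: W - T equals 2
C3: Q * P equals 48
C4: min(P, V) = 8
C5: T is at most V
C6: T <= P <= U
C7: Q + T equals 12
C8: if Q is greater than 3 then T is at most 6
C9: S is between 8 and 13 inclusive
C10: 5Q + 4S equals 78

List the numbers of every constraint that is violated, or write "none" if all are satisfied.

C1: V = 13 = 13 (first disjunct)  true
C2: W - T = 8 - 6 = 2  true
C3: Q * P = 6 * 8 = 48  true
C4: min(8, 13) = 8  true
C5: T = 6, V = 13; 6 ≤ 13  true
C6: values 6 <= 8 <= 13  true
C7: Q + T = 6 + 6 = 12  true
C8: Q = 6 > 3, so we need T ≤ 6; T = 6 ≤ 6  true
C9: S = 12 lies in [8, 13]  true
C10: 5Q + 4S = 5(6) + 4(12) = 78  true

Yes — all constraints hold.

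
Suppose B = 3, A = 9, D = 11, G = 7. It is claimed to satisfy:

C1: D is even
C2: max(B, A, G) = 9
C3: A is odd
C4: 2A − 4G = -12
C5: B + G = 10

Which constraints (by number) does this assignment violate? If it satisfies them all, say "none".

Violated: 1 and 4.

C1: D = 11 is odd  ✗
C2: max(3, 9, 7) = 9  ✓
C3: A = 9 is odd  ✓
C4: 2A − 4G = 2(9) − 4(7) = -10, not -12  ✗
C5: B + G = 3 + 7 = 10  ✓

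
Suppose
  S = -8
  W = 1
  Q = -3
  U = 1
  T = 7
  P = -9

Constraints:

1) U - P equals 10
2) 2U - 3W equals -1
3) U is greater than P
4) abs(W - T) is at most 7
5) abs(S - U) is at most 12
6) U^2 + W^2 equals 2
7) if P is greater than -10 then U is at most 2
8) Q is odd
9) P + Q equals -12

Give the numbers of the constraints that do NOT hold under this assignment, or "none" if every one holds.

1) U - P = 1 - (-9) = 10  ✓
2) 2U - 3W = 2(1) - 3(1) = -1  ✓
3) U = 1, P = -9; 1 > -9  ✓
4) abs(1 - 7) = 6; 6 ≤ 7  ✓
5) abs(-8 - 1) = 9; 9 ≤ 12  ✓
6) U^2 + W^2 = 1^2 + 1^2 = 1 + 1 = 2  ✓
7) P = -9 > -10, so we need U ≤ 2; U = 1 ≤ 2  ✓
8) Q = -3 is odd  ✓
9) P + Q = -9 + (-3) = -12  ✓

The assignment satisfies every constraint.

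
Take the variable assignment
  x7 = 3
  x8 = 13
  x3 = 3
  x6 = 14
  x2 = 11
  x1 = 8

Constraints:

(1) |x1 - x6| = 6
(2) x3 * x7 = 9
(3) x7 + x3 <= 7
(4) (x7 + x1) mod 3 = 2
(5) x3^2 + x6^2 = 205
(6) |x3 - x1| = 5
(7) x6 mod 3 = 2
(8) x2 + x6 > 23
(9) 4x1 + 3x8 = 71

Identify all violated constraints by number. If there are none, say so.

(1) |8 - 14| = 6  yes
(2) x3 * x7 = 3 * 3 = 9  yes
(3) x7 + x3 = 3 + 3 = 6; 6 ≤ 7  yes
(4) x7 + x1 = 11; 11 mod 3 = 2  yes
(5) x3^2 + x6^2 = 3^2 + 14^2 = 9 + 196 = 205  yes
(6) |3 - 8| = 5  yes
(7) 14 mod 3 = 2  yes
(8) x2 + x6 = 11 + 14 = 25; 25 > 23  yes
(9) 4x1 + 3x8 = 4(8) + 3(13) = 71  yes

All constraints are satisfied.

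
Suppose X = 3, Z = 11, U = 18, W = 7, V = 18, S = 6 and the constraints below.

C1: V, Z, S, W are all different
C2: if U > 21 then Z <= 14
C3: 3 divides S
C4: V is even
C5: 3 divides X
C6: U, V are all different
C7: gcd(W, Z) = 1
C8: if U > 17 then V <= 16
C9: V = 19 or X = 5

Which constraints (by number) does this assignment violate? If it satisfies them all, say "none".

C1: values 18, 11, 6, 7 are pairwise distinct  OK
C2: U = 18, not > 21; antecedent false, conditional vacuously true  OK
C3: 6 / 3 = 2, so 3 divides 6  OK
C4: V = 18 is even  OK
C5: 3 / 3 = 1, so 3 divides 3  OK
C6: U = V = 18, not all different  FAIL
C7: gcd(7, 11) = 1  OK
C8: U = 18 > 17, so we need V ≤ 16; but V = 18 > 16  FAIL
C9: V = 18 ≠ 19 and X = 3 ≠ 5; both disjuncts false  FAIL

Constraints 6, 8, 9 do not hold.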